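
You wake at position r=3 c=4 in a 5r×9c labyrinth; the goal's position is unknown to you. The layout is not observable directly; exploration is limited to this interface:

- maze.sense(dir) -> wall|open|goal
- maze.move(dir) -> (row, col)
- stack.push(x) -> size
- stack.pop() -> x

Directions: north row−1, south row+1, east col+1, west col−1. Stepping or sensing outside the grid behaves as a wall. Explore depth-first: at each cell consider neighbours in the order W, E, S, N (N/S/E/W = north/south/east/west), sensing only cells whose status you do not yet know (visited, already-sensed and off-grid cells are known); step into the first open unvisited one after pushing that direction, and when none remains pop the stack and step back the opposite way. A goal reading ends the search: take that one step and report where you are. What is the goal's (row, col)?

·→ sense(dir: west)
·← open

·→ push(x: west)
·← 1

·→ move(dir: west)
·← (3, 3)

·→ sense(dir: west)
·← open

·→ push(x: west)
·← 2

·→ move(dir: west)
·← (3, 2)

·→ sense(dir: west)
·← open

·→ push(x: west)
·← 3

·→ move(dir: west)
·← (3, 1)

·→ sense(dir: west)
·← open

·→ push(x: west)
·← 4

·→ move(dir: west)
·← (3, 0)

·→ sense(dir: south)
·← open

·→ push(x: south)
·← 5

·→ move(dir: south)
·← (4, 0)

·→ sense(dir: east)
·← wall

·→ pop()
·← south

·→ move(dir: north)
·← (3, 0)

·→ sense(dir: north)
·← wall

·→ pop()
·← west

·→ move(dir: east)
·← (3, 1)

·→ sense(dir: north)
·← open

·→ push(x: north)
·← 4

·→ move(dir: north)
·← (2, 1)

·→ sense(dir: east)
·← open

·→ push(x: east)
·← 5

·→ move(dir: east)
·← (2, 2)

·→ sense(dir: east)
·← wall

·→ sense(dir: north)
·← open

·→ push(x: north)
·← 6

·→ move(dir: north)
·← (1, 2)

·→ sense(dir: west)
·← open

·→ push(x: west)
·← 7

·→ move(dir: west)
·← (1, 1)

·→ sense(dir: west)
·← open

·→ push(x: west)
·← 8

·→ move(dir: west)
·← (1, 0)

·→ sense(dir: north)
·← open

·→ push(x: north)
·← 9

·→ move(dir: north)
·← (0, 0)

·→ sense(dir: east)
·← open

·→ push(x: east)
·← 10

·→ move(dir: east)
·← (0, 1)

·→ sense(dir: east)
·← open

·→ push(x: east)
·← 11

·→ move(dir: east)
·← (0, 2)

·→ sense(dir: east)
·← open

·→ push(x: east)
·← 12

·→ move(dir: east)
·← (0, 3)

·→ sense(dir: east)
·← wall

·→ sense(dir: south)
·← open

·→ push(x: south)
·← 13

·→ move(dir: south)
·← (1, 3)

·→ sense(dir: east)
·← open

·→ push(x: east)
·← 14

·→ move(dir: east)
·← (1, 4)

·→ sense(dir: east)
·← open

·→ push(x: east)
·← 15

·→ move(dir: east)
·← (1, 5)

·→ sense(dir: east)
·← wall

·→ sense(dir: south)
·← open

·→ push(x: south)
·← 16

·→ move(dir: south)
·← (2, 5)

·→ sense(dir: west)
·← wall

·→ sense(dir: east)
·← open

·→ push(x: east)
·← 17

·→ move(dir: east)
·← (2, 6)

·→ sense(dir: east)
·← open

·→ push(x: east)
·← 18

·→ move(dir: east)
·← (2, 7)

·→ sense(dir: east)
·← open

·→ push(x: east)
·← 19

·→ move(dir: east)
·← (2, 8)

·→ sense(dir: south)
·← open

·→ push(x: south)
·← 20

·→ move(dir: south)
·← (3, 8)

·→ sense(dir: west)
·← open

·→ push(x: west)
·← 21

·→ move(dir: west)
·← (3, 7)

·→ sense(dir: west)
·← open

·→ push(x: west)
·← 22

·→ move(dir: west)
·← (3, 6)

·→ sense(dir: west)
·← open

·→ push(x: west)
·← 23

·→ move(dir: west)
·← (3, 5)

·→ sense(dir: south)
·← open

·→ push(x: south)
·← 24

·→ move(dir: south)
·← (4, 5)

·→ sense(dir: west)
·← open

·→ push(x: west)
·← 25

·→ move(dir: west)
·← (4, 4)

·→ sense(dir: west)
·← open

·→ push(x: west)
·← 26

·→ move(dir: west)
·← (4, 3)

·→ sense(dir: west)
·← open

·→ push(x: west)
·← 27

·→ move(dir: west)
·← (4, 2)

·→ pop()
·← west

·→ move(dir: east)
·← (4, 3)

·→ pop()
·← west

·→ move(dir: east)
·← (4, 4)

·→ pop()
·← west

·→ move(dir: east)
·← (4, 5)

·→ sense(dir: east)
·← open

·→ push(x: east)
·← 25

·→ move(dir: east)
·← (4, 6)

·→ sense(dir: east)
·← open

·→ push(x: east)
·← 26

·→ move(dir: east)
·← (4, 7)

·→ sense(dir: east)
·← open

·→ push(x: east)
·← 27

·→ move(dir: east)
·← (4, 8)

·→ pop()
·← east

·→ move(dir: west)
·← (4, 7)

·→ pop()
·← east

·→ move(dir: west)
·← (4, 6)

·→ pop()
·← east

·→ move(dir: west)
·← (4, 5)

·→ pop()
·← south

·→ move(dir: north)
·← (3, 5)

·→ pop()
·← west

·→ move(dir: east)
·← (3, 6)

·→ pop()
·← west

·→ move(dir: east)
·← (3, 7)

·→ pop()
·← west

·→ move(dir: east)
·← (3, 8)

·→ pop()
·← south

·→ move(dir: north)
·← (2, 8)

·→ sense(dir: north)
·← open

·→ push(x: north)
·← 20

·→ move(dir: north)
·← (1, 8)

·→ sense(dir: west)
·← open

·→ push(x: west)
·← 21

·→ move(dir: west)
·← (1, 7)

·→ sense(dir: north)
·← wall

·→ pop()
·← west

·→ move(dir: east)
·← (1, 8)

·→ sense(dir: north)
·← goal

·→ move(dir: north)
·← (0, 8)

Answer: (0, 8)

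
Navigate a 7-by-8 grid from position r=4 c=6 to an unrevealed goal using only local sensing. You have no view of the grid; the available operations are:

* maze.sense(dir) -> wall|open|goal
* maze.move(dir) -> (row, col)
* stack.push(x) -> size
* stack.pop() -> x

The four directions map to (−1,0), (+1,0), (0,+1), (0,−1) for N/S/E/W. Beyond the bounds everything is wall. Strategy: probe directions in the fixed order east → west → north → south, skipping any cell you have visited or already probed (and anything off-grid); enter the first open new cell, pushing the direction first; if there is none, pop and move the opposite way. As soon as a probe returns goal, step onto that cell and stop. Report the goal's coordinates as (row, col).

Act: maze.sense[dir=east]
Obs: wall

Act: maze.sense[dir=west]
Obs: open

Act: stack.push[x=west]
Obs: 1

Act: maze.move[dir=west]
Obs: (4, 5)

Act: maze.sense[dir=west]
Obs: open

Act: stack.push[x=west]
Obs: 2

Act: maze.move[dir=west]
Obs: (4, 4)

Act: maze.sense[dir=west]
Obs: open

Act: stack.push[x=west]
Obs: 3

Act: maze.move[dir=west]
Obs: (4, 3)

Act: maze.sense[dir=west]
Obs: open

Act: stack.push[x=west]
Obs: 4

Act: maze.move[dir=west]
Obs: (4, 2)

Act: maze.sense[dir=west]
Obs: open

Act: stack.push[x=west]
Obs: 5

Act: maze.move[dir=west]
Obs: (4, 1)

Act: maze.sense[dir=west]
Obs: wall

Act: maze.sense[dir=north]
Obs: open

Act: stack.push[x=north]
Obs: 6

Act: maze.move[dir=north]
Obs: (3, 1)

Act: maze.sense[dir=east]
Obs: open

Act: stack.push[x=east]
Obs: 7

Act: maze.move[dir=east]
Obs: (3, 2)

Act: maze.sense[dir=east]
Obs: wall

Act: maze.sense[dir=north]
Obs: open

Act: stack.push[x=north]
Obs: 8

Act: maze.move[dir=north]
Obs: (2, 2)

Act: maze.sense[dir=east]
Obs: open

Act: stack.push[x=east]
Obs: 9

Act: maze.move[dir=east]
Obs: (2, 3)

Act: maze.sense[dir=east]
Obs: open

Act: stack.push[x=east]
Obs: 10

Act: maze.move[dir=east]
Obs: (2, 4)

Act: maze.sense[dir=east]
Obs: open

Act: stack.push[x=east]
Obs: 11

Act: maze.move[dir=east]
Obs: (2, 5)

Act: maze.sense[dir=east]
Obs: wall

Act: maze.sense[dir=north]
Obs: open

Act: stack.push[x=north]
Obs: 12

Act: maze.move[dir=north]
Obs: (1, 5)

Act: maze.sense[dir=east]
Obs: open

Act: stack.push[x=east]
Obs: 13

Act: maze.move[dir=east]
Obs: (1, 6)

Act: maze.sense[dir=east]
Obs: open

Act: stack.push[x=east]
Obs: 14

Act: maze.move[dir=east]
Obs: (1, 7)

Act: maze.sense[dir=north]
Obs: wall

Act: maze.sense[dir=south]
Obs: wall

Act: stack.pop[]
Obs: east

Act: maze.move[dir=west]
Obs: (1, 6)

Act: maze.sense[dir=north]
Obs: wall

Act: stack.pop[]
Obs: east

Act: maze.move[dir=west]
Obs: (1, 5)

Act: maze.sense[dir=west]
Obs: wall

Act: maze.sense[dir=north]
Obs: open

Act: stack.push[x=north]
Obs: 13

Act: maze.move[dir=north]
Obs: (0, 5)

Act: maze.sense[dir=west]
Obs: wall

Act: stack.pop[]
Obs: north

Act: maze.move[dir=south]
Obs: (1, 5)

Act: stack.pop[]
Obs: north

Act: maze.move[dir=south]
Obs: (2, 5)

Act: maze.sense[dir=south]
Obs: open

Act: stack.push[x=south]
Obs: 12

Act: maze.move[dir=south]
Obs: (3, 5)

Act: maze.sense[dir=east]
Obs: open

Act: stack.push[x=east]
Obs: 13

Act: maze.move[dir=east]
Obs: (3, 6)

Act: maze.sense[dir=east]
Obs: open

Act: stack.push[x=east]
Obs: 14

Act: maze.move[dir=east]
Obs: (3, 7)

Act: stack.pop[]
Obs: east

Act: maze.move[dir=west]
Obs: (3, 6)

Act: stack.pop[]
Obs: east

Act: maze.move[dir=west]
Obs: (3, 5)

Act: maze.sense[dir=west]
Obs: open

Act: stack.push[x=west]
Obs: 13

Act: maze.move[dir=west]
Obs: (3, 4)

Act: stack.pop[]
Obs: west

Act: maze.move[dir=east]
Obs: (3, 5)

Act: stack.pop[]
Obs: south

Act: maze.move[dir=north]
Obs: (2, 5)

Act: stack.pop[]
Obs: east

Act: maze.move[dir=west]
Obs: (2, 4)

Act: stack.pop[]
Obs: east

Act: maze.move[dir=west]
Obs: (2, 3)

Act: maze.sense[dir=north]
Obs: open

Act: stack.push[x=north]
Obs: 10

Act: maze.move[dir=north]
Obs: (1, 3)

Act: maze.sense[dir=west]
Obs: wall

Act: maze.sense[dir=north]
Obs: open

Act: stack.push[x=north]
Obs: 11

Act: maze.move[dir=north]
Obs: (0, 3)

Act: maze.sense[dir=west]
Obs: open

Act: stack.push[x=west]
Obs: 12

Act: maze.move[dir=west]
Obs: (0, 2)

Act: maze.sense[dir=west]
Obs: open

Act: stack.push[x=west]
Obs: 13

Act: maze.move[dir=west]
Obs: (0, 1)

Act: maze.sense[dir=west]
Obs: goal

Act: maze.move[dir=west]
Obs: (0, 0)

Answer: (0, 0)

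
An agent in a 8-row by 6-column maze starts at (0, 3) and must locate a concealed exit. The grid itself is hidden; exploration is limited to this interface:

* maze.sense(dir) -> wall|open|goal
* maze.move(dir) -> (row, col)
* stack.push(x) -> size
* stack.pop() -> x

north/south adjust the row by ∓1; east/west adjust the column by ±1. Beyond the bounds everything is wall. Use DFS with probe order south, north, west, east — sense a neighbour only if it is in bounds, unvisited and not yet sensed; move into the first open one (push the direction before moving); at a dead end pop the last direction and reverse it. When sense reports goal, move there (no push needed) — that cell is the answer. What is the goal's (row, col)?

→ maze.sense(dir='south')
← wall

→ maze.sense(dir='west')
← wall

→ maze.sense(dir='east')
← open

→ stack.push(x='east')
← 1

→ maze.move(dir='east')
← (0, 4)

→ maze.sense(dir='south')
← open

→ stack.push(x='south')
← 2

→ maze.move(dir='south')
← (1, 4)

→ maze.sense(dir='south')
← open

→ stack.push(x='south')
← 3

→ maze.move(dir='south')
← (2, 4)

→ maze.sense(dir='south')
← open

→ stack.push(x='south')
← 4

→ maze.move(dir='south')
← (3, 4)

→ maze.sense(dir='south')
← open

→ stack.push(x='south')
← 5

→ maze.move(dir='south')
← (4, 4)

→ maze.sense(dir='south')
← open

→ stack.push(x='south')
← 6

→ maze.move(dir='south')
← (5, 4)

→ maze.sense(dir='south')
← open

→ stack.push(x='south')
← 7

→ maze.move(dir='south')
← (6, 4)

→ maze.sense(dir='south')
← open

→ stack.push(x='south')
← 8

→ maze.move(dir='south')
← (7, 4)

→ maze.sense(dir='west')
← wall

→ maze.sense(dir='east')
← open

→ stack.push(x='east')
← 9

→ maze.move(dir='east')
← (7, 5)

→ maze.sense(dir='north')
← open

→ stack.push(x='north')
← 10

→ maze.move(dir='north')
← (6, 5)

→ maze.sense(dir='north')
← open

→ stack.push(x='north')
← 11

→ maze.move(dir='north')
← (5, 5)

→ maze.sense(dir='north')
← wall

→ stack.pop()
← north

→ maze.move(dir='south')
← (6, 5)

→ stack.pop()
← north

→ maze.move(dir='south')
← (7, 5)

→ stack.pop()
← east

→ maze.move(dir='west')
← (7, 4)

→ stack.pop()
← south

→ maze.move(dir='north')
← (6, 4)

→ maze.sense(dir='west')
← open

→ stack.push(x='west')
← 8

→ maze.move(dir='west')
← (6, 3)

→ maze.sense(dir='north')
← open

→ stack.push(x='north')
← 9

→ maze.move(dir='north')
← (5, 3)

→ maze.sense(dir='north')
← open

→ stack.push(x='north')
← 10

→ maze.move(dir='north')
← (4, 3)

→ maze.sense(dir='north')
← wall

→ maze.sense(dir='west')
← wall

→ stack.pop()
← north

→ maze.move(dir='south')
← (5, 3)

→ maze.sense(dir='west')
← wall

→ stack.pop()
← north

→ maze.move(dir='south')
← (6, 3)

→ maze.sense(dir='west')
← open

→ stack.push(x='west')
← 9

→ maze.move(dir='west')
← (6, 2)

→ maze.sense(dir='south')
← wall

→ maze.sense(dir='west')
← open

→ stack.push(x='west')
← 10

→ maze.move(dir='west')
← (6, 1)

→ maze.sense(dir='south')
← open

→ stack.push(x='south')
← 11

→ maze.move(dir='south')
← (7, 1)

→ maze.sense(dir='west')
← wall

→ stack.pop()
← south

→ maze.move(dir='north')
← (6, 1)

→ maze.sense(dir='north')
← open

→ stack.push(x='north')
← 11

→ maze.move(dir='north')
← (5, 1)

→ maze.sense(dir='north')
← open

→ stack.push(x='north')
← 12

→ maze.move(dir='north')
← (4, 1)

→ maze.sense(dir='north')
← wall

→ maze.sense(dir='west')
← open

→ stack.push(x='west')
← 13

→ maze.move(dir='west')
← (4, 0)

→ maze.sense(dir='south')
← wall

→ maze.sense(dir='north')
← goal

→ maze.move(dir='north')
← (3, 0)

Answer: (3, 0)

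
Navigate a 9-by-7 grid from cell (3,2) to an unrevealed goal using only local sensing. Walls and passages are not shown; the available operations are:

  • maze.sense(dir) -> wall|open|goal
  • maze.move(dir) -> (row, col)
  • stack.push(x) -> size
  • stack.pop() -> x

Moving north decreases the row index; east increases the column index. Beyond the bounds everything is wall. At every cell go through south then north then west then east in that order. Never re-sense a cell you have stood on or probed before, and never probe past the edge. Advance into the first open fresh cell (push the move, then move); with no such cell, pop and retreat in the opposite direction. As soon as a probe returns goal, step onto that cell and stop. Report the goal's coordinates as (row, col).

Act: maze.sense[dir=south]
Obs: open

Act: stack.push[x=south]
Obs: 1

Act: maze.move[dir=south]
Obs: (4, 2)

Act: maze.sense[dir=south]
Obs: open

Act: stack.push[x=south]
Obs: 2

Act: maze.move[dir=south]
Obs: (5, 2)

Act: maze.sense[dir=south]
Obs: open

Act: stack.push[x=south]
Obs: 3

Act: maze.move[dir=south]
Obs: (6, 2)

Act: maze.sense[dir=south]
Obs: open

Act: stack.push[x=south]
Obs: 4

Act: maze.move[dir=south]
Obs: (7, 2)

Act: maze.sense[dir=south]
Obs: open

Act: stack.push[x=south]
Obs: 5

Act: maze.move[dir=south]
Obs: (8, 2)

Act: maze.sense[dir=west]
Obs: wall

Act: maze.sense[dir=east]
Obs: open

Act: stack.push[x=east]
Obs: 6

Act: maze.move[dir=east]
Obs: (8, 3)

Act: maze.sense[dir=north]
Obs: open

Act: stack.push[x=north]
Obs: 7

Act: maze.move[dir=north]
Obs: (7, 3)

Act: maze.sense[dir=north]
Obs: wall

Act: maze.sense[dir=east]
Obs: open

Act: stack.push[x=east]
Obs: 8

Act: maze.move[dir=east]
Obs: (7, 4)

Act: maze.sense[dir=south]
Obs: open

Act: stack.push[x=south]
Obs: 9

Act: maze.move[dir=south]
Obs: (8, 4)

Act: maze.sense[dir=east]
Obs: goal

Act: maze.move[dir=east]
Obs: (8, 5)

Answer: (8, 5)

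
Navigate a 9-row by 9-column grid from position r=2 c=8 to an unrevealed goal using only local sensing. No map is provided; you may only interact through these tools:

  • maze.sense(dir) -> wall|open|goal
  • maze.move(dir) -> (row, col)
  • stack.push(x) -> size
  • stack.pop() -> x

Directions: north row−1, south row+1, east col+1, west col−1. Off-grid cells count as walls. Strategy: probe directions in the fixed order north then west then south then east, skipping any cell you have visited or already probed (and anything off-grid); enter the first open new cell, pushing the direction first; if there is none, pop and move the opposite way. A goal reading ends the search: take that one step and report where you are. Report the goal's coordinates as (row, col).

$ maze.sense dir='north'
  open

$ stack.push x='north'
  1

$ maze.move dir='north'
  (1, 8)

$ maze.sense dir='north'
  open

$ stack.push x='north'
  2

$ maze.move dir='north'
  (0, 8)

$ maze.sense dir='west'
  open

$ stack.push x='west'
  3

$ maze.move dir='west'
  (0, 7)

$ maze.sense dir='west'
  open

$ stack.push x='west'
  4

$ maze.move dir='west'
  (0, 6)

$ maze.sense dir='west'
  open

$ stack.push x='west'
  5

$ maze.move dir='west'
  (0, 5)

$ maze.sense dir='west'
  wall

$ maze.sense dir='south'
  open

$ stack.push x='south'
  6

$ maze.move dir='south'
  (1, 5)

$ maze.sense dir='west'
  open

$ stack.push x='west'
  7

$ maze.move dir='west'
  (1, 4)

$ maze.sense dir='west'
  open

$ stack.push x='west'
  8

$ maze.move dir='west'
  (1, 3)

$ maze.sense dir='north'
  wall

$ maze.sense dir='west'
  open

$ stack.push x='west'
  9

$ maze.move dir='west'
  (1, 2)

$ maze.sense dir='north'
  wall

$ maze.sense dir='west'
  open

$ stack.push x='west'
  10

$ maze.move dir='west'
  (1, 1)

$ maze.sense dir='north'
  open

$ stack.push x='north'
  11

$ maze.move dir='north'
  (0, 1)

$ maze.sense dir='west'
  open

$ stack.push x='west'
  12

$ maze.move dir='west'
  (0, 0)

$ maze.sense dir='south'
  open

$ stack.push x='south'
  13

$ maze.move dir='south'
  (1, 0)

$ maze.sense dir='south'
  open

$ stack.push x='south'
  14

$ maze.move dir='south'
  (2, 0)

$ maze.sense dir='south'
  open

$ stack.push x='south'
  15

$ maze.move dir='south'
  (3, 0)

$ maze.sense dir='south'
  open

$ stack.push x='south'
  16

$ maze.move dir='south'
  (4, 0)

$ maze.sense dir='south'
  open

$ stack.push x='south'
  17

$ maze.move dir='south'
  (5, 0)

$ maze.sense dir='south'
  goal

$ maze.move dir='south'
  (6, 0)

Answer: (6, 0)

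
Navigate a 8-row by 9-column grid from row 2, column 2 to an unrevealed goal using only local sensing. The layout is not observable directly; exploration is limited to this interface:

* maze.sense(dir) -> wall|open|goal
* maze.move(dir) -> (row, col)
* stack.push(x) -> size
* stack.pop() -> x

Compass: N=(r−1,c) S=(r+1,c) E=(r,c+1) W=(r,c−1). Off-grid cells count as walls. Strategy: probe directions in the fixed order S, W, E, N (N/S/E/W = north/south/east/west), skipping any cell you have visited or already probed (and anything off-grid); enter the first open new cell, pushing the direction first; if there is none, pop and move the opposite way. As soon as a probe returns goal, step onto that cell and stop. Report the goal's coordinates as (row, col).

> sense dir: south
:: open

> push x: south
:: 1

> move dir: south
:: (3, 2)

> sense dir: south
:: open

> push x: south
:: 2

> move dir: south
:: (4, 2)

> sense dir: south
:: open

> push x: south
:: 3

> move dir: south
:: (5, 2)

> sense dir: south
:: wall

> sense dir: west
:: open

> push x: west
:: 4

> move dir: west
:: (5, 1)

> sense dir: south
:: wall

> sense dir: west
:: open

> push x: west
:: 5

> move dir: west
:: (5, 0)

> sense dir: south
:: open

> push x: south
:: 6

> move dir: south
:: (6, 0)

> sense dir: south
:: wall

> pop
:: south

> move dir: north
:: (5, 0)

> sense dir: north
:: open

> push x: north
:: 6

> move dir: north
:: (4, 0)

> sense dir: east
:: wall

> sense dir: north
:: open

> push x: north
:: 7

> move dir: north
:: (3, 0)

> sense dir: east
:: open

> push x: east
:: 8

> move dir: east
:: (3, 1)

> sense dir: north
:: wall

> pop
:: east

> move dir: west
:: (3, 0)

> sense dir: north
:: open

> push x: north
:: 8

> move dir: north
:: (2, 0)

> sense dir: north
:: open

> push x: north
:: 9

> move dir: north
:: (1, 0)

> sense dir: east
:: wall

> sense dir: north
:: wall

> pop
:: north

> move dir: south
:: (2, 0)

> pop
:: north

> move dir: south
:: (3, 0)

> pop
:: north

> move dir: south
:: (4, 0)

> pop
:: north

> move dir: south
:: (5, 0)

> pop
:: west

> move dir: east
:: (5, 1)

> pop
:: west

> move dir: east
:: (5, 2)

> sense dir: east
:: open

> push x: east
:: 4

> move dir: east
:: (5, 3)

> sense dir: south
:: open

> push x: south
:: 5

> move dir: south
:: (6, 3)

> sense dir: south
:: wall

> sense dir: east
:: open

> push x: east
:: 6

> move dir: east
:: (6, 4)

> sense dir: south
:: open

> push x: south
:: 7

> move dir: south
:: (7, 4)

> sense dir: east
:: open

> push x: east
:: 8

> move dir: east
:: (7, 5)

> sense dir: east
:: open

> push x: east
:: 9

> move dir: east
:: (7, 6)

> sense dir: east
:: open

> push x: east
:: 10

> move dir: east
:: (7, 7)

> sense dir: east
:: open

> push x: east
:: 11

> move dir: east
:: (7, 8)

> sense dir: north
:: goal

> move dir: north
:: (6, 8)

Answer: (6, 8)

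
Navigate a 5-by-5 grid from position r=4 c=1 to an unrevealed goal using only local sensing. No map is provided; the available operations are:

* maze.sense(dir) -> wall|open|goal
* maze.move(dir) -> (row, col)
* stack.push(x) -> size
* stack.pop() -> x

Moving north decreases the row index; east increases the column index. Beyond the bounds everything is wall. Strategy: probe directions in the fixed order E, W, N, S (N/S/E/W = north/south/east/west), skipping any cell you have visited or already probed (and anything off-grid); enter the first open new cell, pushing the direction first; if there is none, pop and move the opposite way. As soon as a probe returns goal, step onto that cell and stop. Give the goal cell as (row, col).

-- maze.sense(dir=east) -> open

-- stack.push(x=east) -> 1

-- maze.move(dir=east) -> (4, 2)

-- maze.sense(dir=east) -> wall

-- maze.sense(dir=north) -> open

-- stack.push(x=north) -> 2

-- maze.move(dir=north) -> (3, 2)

-- maze.sense(dir=east) -> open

-- stack.push(x=east) -> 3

-- maze.move(dir=east) -> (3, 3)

-- maze.sense(dir=east) -> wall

-- maze.sense(dir=north) -> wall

-- stack.pop() -> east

-- maze.move(dir=west) -> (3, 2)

-- maze.sense(dir=west) -> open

-- stack.push(x=west) -> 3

-- maze.move(dir=west) -> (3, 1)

-- maze.sense(dir=west) -> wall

-- maze.sense(dir=north) -> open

-- stack.push(x=north) -> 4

-- maze.move(dir=north) -> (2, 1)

-- maze.sense(dir=east) -> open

-- stack.push(x=east) -> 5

-- maze.move(dir=east) -> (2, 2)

-- maze.sense(dir=north) -> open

-- stack.push(x=north) -> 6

-- maze.move(dir=north) -> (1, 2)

-- maze.sense(dir=east) -> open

-- stack.push(x=east) -> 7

-- maze.move(dir=east) -> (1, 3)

-- maze.sense(dir=east) -> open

-- stack.push(x=east) -> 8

-- maze.move(dir=east) -> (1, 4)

-- maze.sense(dir=north) -> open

-- stack.push(x=north) -> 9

-- maze.move(dir=north) -> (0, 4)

-- maze.sense(dir=west) -> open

-- stack.push(x=west) -> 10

-- maze.move(dir=west) -> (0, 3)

-- maze.sense(dir=west) -> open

-- stack.push(x=west) -> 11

-- maze.move(dir=west) -> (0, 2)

-- maze.sense(dir=west) -> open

-- stack.push(x=west) -> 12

-- maze.move(dir=west) -> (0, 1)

-- maze.sense(dir=west) -> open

-- stack.push(x=west) -> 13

-- maze.move(dir=west) -> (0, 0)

-- maze.sense(dir=south) -> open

-- stack.push(x=south) -> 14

-- maze.move(dir=south) -> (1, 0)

-- maze.sense(dir=east) -> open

-- stack.push(x=east) -> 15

-- maze.move(dir=east) -> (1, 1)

-- stack.pop() -> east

-- maze.move(dir=west) -> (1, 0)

-- maze.sense(dir=south) -> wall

-- stack.pop() -> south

-- maze.move(dir=north) -> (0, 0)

-- stack.pop() -> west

-- maze.move(dir=east) -> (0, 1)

-- stack.pop() -> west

-- maze.move(dir=east) -> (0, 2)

-- stack.pop() -> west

-- maze.move(dir=east) -> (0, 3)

-- stack.pop() -> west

-- maze.move(dir=east) -> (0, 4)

-- stack.pop() -> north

-- maze.move(dir=south) -> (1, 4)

-- maze.sense(dir=south) -> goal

-- maze.move(dir=south) -> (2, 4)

Answer: (2, 4)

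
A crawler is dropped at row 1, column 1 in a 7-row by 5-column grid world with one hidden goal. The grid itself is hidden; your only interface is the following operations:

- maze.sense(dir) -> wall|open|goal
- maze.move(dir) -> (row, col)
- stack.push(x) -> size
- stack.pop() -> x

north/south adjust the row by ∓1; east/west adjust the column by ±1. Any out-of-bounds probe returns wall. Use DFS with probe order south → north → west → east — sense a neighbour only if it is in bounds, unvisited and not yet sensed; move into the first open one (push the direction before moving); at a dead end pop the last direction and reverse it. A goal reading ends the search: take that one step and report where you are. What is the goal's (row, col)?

Do: maze.sense[south]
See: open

Do: stack.push[south]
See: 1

Do: maze.move[south]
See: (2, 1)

Do: maze.sense[south]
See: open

Do: stack.push[south]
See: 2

Do: maze.move[south]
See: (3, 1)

Do: maze.sense[south]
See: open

Do: stack.push[south]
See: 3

Do: maze.move[south]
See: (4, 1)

Do: maze.sense[south]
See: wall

Do: maze.sense[west]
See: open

Do: stack.push[west]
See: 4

Do: maze.move[west]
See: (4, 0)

Do: maze.sense[south]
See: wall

Do: maze.sense[north]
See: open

Do: stack.push[north]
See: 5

Do: maze.move[north]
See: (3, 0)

Do: maze.sense[north]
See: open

Do: stack.push[north]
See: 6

Do: maze.move[north]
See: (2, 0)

Do: maze.sense[north]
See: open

Do: stack.push[north]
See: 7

Do: maze.move[north]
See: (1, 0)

Do: maze.sense[north]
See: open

Do: stack.push[north]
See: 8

Do: maze.move[north]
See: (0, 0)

Do: maze.sense[east]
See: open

Do: stack.push[east]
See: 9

Do: maze.move[east]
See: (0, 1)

Do: maze.sense[east]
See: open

Do: stack.push[east]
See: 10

Do: maze.move[east]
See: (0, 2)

Do: maze.sense[south]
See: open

Do: stack.push[south]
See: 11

Do: maze.move[south]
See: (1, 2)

Do: maze.sense[south]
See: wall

Do: maze.sense[east]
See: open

Do: stack.push[east]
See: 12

Do: maze.move[east]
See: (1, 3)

Do: maze.sense[south]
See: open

Do: stack.push[south]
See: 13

Do: maze.move[south]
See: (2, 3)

Do: maze.sense[south]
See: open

Do: stack.push[south]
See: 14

Do: maze.move[south]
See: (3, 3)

Do: maze.sense[south]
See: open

Do: stack.push[south]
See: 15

Do: maze.move[south]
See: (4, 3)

Do: maze.sense[south]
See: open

Do: stack.push[south]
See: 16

Do: maze.move[south]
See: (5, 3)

Do: maze.sense[south]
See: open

Do: stack.push[south]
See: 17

Do: maze.move[south]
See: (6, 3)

Do: maze.sense[west]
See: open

Do: stack.push[west]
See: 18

Do: maze.move[west]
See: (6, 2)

Do: maze.sense[north]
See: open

Do: stack.push[north]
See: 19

Do: maze.move[north]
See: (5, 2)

Do: maze.sense[north]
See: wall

Do: stack.pop[]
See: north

Do: maze.move[south]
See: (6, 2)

Do: maze.sense[west]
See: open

Do: stack.push[west]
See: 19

Do: maze.move[west]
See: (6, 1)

Do: maze.sense[west]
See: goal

Do: maze.move[west]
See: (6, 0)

Answer: (6, 0)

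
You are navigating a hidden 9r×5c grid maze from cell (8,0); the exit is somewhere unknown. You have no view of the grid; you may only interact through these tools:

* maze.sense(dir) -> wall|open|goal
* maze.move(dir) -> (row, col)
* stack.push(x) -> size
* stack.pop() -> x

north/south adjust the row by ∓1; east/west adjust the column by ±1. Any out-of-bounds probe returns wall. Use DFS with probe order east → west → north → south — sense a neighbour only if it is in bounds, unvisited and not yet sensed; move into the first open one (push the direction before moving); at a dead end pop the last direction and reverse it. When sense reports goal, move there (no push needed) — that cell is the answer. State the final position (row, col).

Calling maze.sense passing east, yielding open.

I run stack.push passing east, and get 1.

I run maze.move passing east, giving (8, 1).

Invoking maze.sense passing east, : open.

Using stack.push passing east, → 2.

Invoking maze.move passing east, and observe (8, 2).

I invoke maze.sense passing east, and see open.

I use stack.push passing east, and see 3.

I invoke maze.move passing east, which returns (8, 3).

Calling maze.sense passing east, which returns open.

Then stack.push passing east, yielding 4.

Next I call maze.move passing east, → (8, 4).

Calling maze.sense passing north, and observe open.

Using stack.push passing north, and observe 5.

I call maze.move passing north, and see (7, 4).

Next I call maze.sense passing west, → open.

Next I call stack.push passing west, giving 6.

Then maze.move passing west, and observe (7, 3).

I invoke maze.sense passing west, giving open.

Now I run stack.push passing west, and see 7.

I use maze.move passing west, — result: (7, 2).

Calling maze.sense passing west, yielding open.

Next I call stack.push passing west, giving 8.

I run maze.move passing west, and see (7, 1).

Then maze.sense passing west, which returns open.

I call stack.push passing west, and see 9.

I run maze.move passing west, which returns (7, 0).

Calling maze.sense passing north, which returns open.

I invoke stack.push passing north, which returns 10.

Calling maze.move passing north, and observe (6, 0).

I try maze.sense passing east, : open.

Invoking stack.push passing east, — result: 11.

Calling maze.move passing east, which returns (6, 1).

I call maze.sense passing east, → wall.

Then maze.sense passing north, — result: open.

Invoking stack.push passing north, → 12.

Invoking maze.move passing north, and observe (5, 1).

Now I run maze.sense passing east, → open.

I try stack.push passing east, : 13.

I call maze.move passing east, which returns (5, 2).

Calling maze.sense passing east, → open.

I invoke stack.push passing east, → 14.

Calling maze.move passing east, and get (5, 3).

I try maze.sense passing east, → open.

I try stack.push passing east, and get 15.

I invoke maze.move passing east, → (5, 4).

Then maze.sense passing north, → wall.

I invoke maze.sense passing south, — result: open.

I use stack.push passing south, — result: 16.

Calling maze.move passing south, : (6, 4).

Calling maze.sense passing west, giving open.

Next I call stack.push passing west, and see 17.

I try maze.move passing west, : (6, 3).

Using stack.pop, → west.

I run maze.move passing east, yielding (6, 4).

Now I run stack.pop, giving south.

Next I call maze.move passing north, and see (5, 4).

Then stack.pop, : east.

Invoking maze.move passing west, yielding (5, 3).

I invoke maze.sense passing north, giving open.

Next I call stack.push passing north, and observe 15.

Now I run maze.move passing north, and observe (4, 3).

Then maze.sense passing west, and see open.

Using stack.push passing west, : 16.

Invoking maze.move passing west, which returns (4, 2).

I call maze.sense passing west, : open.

I run stack.push passing west, — result: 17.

Now I run maze.move passing west, giving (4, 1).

I invoke maze.sense passing west, → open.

Then stack.push passing west, which returns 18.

I run maze.move passing west, which returns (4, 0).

Using maze.sense passing north, and observe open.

I call stack.push passing north, and see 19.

I call maze.move passing north, giving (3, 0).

Now I run maze.sense passing east, : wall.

I invoke maze.sense passing north, yielding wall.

I call stack.pop, : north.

I run maze.move passing south, : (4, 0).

Then maze.sense passing south, and get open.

I call stack.push passing south, which returns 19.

Then maze.move passing south, and observe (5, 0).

Now I run stack.pop, giving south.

I invoke maze.move passing north, → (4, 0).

Using stack.pop, which returns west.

Using maze.move passing east, and observe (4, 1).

Then stack.pop, → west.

I run maze.move passing east, → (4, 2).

I call maze.sense passing north, and see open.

I use stack.push passing north, which returns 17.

Now I run maze.move passing north, which returns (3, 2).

I call maze.sense passing east, giving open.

I try stack.push passing east, giving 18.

Using maze.move passing east, which returns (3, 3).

I try maze.sense passing east, : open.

I invoke stack.push passing east, giving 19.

Invoking maze.move passing east, which returns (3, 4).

Then maze.sense passing north, → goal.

I call maze.move passing north, giving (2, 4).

Answer: (2, 4)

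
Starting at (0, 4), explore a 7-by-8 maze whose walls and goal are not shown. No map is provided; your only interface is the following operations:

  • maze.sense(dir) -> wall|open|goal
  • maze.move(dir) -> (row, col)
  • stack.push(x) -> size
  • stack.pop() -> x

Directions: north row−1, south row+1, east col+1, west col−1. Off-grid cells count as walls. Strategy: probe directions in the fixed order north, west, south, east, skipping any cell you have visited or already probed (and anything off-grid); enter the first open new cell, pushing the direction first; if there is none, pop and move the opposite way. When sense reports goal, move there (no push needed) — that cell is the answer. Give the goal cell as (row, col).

Now I run maze.sense passing dir: west, — result: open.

I invoke stack.push passing x: west, and see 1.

Next I call maze.move passing dir: west, → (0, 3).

I run maze.sense passing dir: west, and observe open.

I use stack.push passing x: west, and observe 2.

I call maze.move passing dir: west, which returns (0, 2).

Now I run maze.sense passing dir: west, → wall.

I try maze.sense passing dir: south, which returns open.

Invoking stack.push passing x: south, which returns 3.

Calling maze.move passing dir: south, which returns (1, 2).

Using maze.sense passing dir: west, and see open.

I try stack.push passing x: west, yielding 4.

Next I call maze.move passing dir: west, giving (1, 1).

Now I run maze.sense passing dir: west, → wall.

Then maze.sense passing dir: south, → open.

Using stack.push passing x: south, giving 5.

Then maze.move passing dir: south, giving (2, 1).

I call maze.sense passing dir: west, and get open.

I call stack.push passing x: west, → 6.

Using maze.move passing dir: west, yielding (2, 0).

Invoking maze.sense passing dir: south, giving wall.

Invoking stack.pop(), and observe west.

Invoking maze.move passing dir: east, → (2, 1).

I use maze.sense passing dir: south, which returns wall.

Then maze.sense passing dir: east, — result: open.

I call stack.push passing x: east, and see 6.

Calling maze.move passing dir: east, and see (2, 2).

Next I call maze.sense passing dir: south, and get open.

Calling stack.push passing x: south, which returns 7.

Calling maze.move passing dir: south, which returns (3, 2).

Invoking maze.sense passing dir: south, → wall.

Next I call maze.sense passing dir: east, and get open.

Next I call stack.push passing x: east, and observe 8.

Now I run maze.move passing dir: east, : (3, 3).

I use maze.sense passing dir: north, → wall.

I call maze.sense passing dir: south, : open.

I run stack.push passing x: south, which returns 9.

Next I call maze.move passing dir: south, : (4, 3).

I call maze.sense passing dir: south, giving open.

Calling stack.push passing x: south, and get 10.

Now I run maze.move passing dir: south, and see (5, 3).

Now I run maze.sense passing dir: west, and get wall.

I invoke maze.sense passing dir: south, and observe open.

Now I run stack.push passing x: south, which returns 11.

Now I run maze.move passing dir: south, and observe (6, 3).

Calling maze.sense passing dir: west, and observe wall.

Next I call maze.sense passing dir: east, and see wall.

I try stack.pop, : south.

Calling maze.move passing dir: north, and see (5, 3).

Next I call maze.sense passing dir: east, and get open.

Next I call stack.push passing x: east, and observe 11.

Using maze.move passing dir: east, which returns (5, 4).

I call maze.sense passing dir: north, and get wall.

I invoke maze.sense passing dir: east, and observe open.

Now I run stack.push passing x: east, which returns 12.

Next I call maze.move passing dir: east, — result: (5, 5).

I use maze.sense passing dir: north, — result: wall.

Now I run maze.sense passing dir: south, yielding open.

I call stack.push passing x: south, → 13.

Using maze.move passing dir: south, and see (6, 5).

Calling maze.sense passing dir: east, yielding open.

I use stack.push passing x: east, yielding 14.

I run maze.move passing dir: east, yielding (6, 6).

Invoking maze.sense passing dir: north, and observe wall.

I call maze.sense passing dir: east, yielding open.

I use stack.push passing x: east, giving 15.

I run maze.move passing dir: east, giving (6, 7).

Using maze.sense passing dir: north, → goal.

Then maze.move passing dir: north, and observe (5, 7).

Answer: (5, 7)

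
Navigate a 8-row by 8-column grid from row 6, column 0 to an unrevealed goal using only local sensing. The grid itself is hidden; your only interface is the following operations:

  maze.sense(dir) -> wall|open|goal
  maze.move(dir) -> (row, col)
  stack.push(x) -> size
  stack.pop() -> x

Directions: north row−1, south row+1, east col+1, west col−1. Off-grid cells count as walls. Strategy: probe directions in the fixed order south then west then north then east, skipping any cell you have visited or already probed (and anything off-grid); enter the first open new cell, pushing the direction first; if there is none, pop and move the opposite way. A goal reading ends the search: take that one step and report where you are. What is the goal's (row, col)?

→ sense(south)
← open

→ push(south)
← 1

→ move(south)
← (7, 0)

→ sense(east)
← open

→ push(east)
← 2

→ move(east)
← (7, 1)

→ sense(north)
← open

→ push(north)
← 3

→ move(north)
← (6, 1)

→ sense(north)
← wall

→ sense(east)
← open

→ push(east)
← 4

→ move(east)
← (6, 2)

→ sense(south)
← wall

→ sense(north)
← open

→ push(north)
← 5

→ move(north)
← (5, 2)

→ sense(north)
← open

→ push(north)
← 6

→ move(north)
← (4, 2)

→ sense(west)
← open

→ push(west)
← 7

→ move(west)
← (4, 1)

→ sense(west)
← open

→ push(west)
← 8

→ move(west)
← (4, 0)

→ sense(south)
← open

→ push(south)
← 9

→ move(south)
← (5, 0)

→ pop()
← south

→ move(north)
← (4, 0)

→ sense(north)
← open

→ push(north)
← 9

→ move(north)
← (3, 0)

→ sense(north)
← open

→ push(north)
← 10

→ move(north)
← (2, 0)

→ sense(north)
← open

→ push(north)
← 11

→ move(north)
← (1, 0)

→ sense(north)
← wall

→ sense(east)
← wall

→ pop()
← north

→ move(south)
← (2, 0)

→ sense(east)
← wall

→ pop()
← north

→ move(south)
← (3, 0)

→ sense(east)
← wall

→ pop()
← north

→ move(south)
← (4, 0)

→ pop()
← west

→ move(east)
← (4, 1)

→ pop()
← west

→ move(east)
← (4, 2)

→ sense(north)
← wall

→ sense(east)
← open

→ push(east)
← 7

→ move(east)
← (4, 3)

→ sense(south)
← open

→ push(south)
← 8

→ move(south)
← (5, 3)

→ sense(south)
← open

→ push(south)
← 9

→ move(south)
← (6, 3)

→ sense(south)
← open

→ push(south)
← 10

→ move(south)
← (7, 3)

→ sense(east)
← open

→ push(east)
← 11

→ move(east)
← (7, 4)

→ sense(north)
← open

→ push(north)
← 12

→ move(north)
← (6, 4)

→ sense(north)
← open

→ push(north)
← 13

→ move(north)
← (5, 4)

→ sense(north)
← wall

→ sense(east)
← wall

→ pop()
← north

→ move(south)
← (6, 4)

→ sense(east)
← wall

→ pop()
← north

→ move(south)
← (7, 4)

→ sense(east)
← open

→ push(east)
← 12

→ move(east)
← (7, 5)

→ sense(east)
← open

→ push(east)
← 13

→ move(east)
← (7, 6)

→ sense(north)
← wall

→ sense(east)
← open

→ push(east)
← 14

→ move(east)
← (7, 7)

→ sense(north)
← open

→ push(north)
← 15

→ move(north)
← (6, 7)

→ sense(north)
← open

→ push(north)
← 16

→ move(north)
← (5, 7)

→ sense(west)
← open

→ push(west)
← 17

→ move(west)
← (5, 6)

→ sense(north)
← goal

→ move(north)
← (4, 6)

Answer: (4, 6)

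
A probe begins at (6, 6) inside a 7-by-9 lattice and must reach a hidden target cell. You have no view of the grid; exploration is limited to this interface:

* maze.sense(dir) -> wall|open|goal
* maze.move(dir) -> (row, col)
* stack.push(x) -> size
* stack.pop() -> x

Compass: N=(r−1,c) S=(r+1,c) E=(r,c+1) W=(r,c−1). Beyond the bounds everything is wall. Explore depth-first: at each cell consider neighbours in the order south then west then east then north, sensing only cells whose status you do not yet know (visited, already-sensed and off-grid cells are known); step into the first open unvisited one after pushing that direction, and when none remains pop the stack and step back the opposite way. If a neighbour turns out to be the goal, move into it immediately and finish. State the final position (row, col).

Next I call maze.sense(dir=west), : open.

I try stack.push(x=west), : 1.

I invoke maze.move(dir=west), and observe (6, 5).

I try maze.sense(dir=west), which returns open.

Using stack.push(x=west), → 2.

Calling maze.move(dir=west), yielding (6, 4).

I call maze.sense(dir=west), → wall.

I use maze.sense(dir=north), giving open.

I run stack.push(x=north), giving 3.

Using maze.move(dir=north), giving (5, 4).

Invoking maze.sense(dir=west), giving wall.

Then maze.sense(dir=east), and get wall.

I run maze.sense(dir=north), — result: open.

I try stack.push(x=north), yielding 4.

I use maze.move(dir=north), → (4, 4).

Now I run maze.sense(dir=west), giving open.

Then stack.push(x=west), which returns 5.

I try maze.move(dir=west), giving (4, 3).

Then maze.sense(dir=west), → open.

Using stack.push(x=west), and see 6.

Invoking maze.move(dir=west), yielding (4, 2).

Calling maze.sense(dir=south), yielding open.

Using stack.push(x=south), and see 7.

I use maze.move(dir=south), — result: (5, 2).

Then maze.sense(dir=south), — result: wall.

Next I call maze.sense(dir=west), and see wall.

I run stack.pop(), : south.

Now I run maze.move(dir=north), — result: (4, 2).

Invoking maze.sense(dir=west), yielding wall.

Invoking maze.sense(dir=north), and see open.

Invoking stack.push(x=north), which returns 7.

I use maze.move(dir=north), yielding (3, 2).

I try maze.sense(dir=west), yielding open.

Then stack.push(x=west), giving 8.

Now I run maze.move(dir=west), and observe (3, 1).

Now I run maze.sense(dir=west), → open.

Now I run stack.push(x=west), — result: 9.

Invoking maze.move(dir=west), and see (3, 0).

Using maze.sense(dir=south), giving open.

I call stack.push(x=south), and see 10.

Now I run maze.move(dir=south), which returns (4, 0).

I run maze.sense(dir=south), — result: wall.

Using stack.pop, yielding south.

I use maze.move(dir=north), — result: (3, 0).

Using maze.sense(dir=north), : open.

Invoking stack.push(x=north), yielding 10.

I use maze.move(dir=north), and get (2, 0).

Using maze.sense(dir=east), and see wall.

I try maze.sense(dir=north), : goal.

Using maze.move(dir=north), → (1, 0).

Answer: (1, 0)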